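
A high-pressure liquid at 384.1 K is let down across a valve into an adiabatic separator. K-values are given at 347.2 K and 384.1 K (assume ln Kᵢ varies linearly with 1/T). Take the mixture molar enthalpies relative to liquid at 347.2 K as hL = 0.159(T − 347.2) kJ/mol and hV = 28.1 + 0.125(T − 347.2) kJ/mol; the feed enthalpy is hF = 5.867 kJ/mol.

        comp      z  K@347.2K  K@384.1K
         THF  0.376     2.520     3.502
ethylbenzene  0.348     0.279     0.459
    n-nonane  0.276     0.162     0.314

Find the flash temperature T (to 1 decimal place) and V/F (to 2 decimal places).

T = 356.7 K, V/F = 0.16

Adiabatic flash: solve Rachford–Rice at each trial T, then check hF = ψ·hV(T) + (1−ψ)·hL(T).
  T = 347.2 K: K = (2.520, 0.279, 0.162), RR gives ψ = 0.076, H_out = 2.132 kJ/mol
  T = 384.1 K: K = (3.502, 0.459, 0.314), RR gives ψ = 0.369, H_out = 15.784 kJ/mol
  T = 365.6 K: K = (2.994, 0.362, 0.229), RR gives ψ = 0.226, H_out = 9.131 kJ/mol
  T = 356.4 K: K = (2.753, 0.319, 0.194), RR gives ψ = 0.154, H_out = 5.744 kJ/mol
  T = 361.0 K: K = (2.873, 0.340, 0.211), RR gives ψ = 0.190, H_out = 7.457 kJ/mol
  T = 358.7 K: K = (2.813, 0.329, 0.202), RR gives ψ = 0.172, H_out = 6.606 kJ/mol
Linear interpolation between T = 356.4 (H_out = 5.744) and T = 358.7 (H_out = 6.606) on hF = 5.867 gives T ≈ 356.7 K, at which ψ = 0.16.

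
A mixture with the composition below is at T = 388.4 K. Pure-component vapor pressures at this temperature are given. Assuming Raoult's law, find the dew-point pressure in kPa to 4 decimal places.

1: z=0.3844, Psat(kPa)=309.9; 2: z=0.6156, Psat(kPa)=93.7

Pdew = 128.0360 kPa

At the dew point ψ → 1, so Σzᵢ/Kᵢ = 1 with Kᵢ = Pᵢˢᵃᵗ/P ⇒ 1/P = Σzᵢ/Pᵢˢᵃᵗ.
1/P = 0.3844/309.9 + 0.6156/93.7 = 0.0078103 ⇒ P = 128.0360 kPa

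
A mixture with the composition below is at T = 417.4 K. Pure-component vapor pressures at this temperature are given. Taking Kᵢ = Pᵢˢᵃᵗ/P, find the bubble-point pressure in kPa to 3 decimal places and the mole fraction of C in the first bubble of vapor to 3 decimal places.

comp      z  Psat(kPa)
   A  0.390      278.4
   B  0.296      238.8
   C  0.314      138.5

At the bubble point ψ → 0, so ΣzᵢKᵢ = 1 with Kᵢ = Pᵢˢᵃᵗ/P ⇒ P = ΣzᵢPᵢˢᵃᵗ.
P = 0.390·278.4 + 0.296·238.8 + 0.314·138.5 = 222.750 kPa
yᵢ = zᵢPᵢˢᵃᵗ/P ⇒ y_C = 0.314·138.5/222.750 = 0.195

Pbub = 222.750 kPa, y_C = 0.195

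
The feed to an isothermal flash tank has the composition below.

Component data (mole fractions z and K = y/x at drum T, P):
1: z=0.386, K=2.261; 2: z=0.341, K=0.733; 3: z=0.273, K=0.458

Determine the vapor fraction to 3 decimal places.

Let ψ = V/F and solve Σ zᵢ(Kᵢ−1)/(1+ψ(Kᵢ−1)) = 0.
Feasibility: ΣzᵢKᵢ = 1.248, Σzᵢ/Kᵢ = 1.232 — both > 1, two phases present.
Newton iteration, ψ⁰ = 0.5:
  ψ = 0.500: g = -0.0095, g' = -0.414 → ψ = 0.477
Converged at ψ = 0.477.

ψ = 0.477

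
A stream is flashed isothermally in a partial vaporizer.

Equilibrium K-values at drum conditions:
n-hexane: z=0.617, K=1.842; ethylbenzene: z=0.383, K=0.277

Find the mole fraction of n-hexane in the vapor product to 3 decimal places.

Let ψ = V/F and solve Σ zᵢ(Kᵢ−1)/(1+ψ(Kᵢ−1)) = 0.
Feasibility: ΣzᵢKᵢ = 1.243, Σzᵢ/Kᵢ = 1.718 — both > 1, two phases present.
Newton–Raphson from ψ = 0.57:
  ψ = 0.570: g = -0.1200, g' = -0.779 → ψ = 0.416
  ψ = 0.416: g = -0.0113, g' = -0.649 → ψ = 0.399
Converged at ψ = 0.399.
Compositions from xᵢ = zᵢ/(1+ψ(Kᵢ−1)), yᵢ = Kᵢxᵢ:
  n-hexane: x = 0.462, y = 0.851
  ethylbenzene: x = 0.538, y = 0.149

y_n-hexane = 0.851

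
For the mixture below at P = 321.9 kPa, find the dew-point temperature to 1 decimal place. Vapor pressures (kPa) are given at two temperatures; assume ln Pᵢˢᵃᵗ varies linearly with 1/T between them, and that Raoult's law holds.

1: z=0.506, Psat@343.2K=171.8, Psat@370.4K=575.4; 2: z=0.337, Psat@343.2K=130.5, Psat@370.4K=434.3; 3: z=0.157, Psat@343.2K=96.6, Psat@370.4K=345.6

Dew-point temperature: Σzᵢ·P/Pᵢˢᵃᵗ(T) = 1. Interpolate ln Pᵢˢᵃᵗ = aᵢ + bᵢ/T.
  T = 343.2 K: ΣzᵢP/Pᵢˢᵃᵗ = 2.3025
  T = 370.4 K: ΣzᵢP/Pᵢˢᵃᵗ = 0.6791
  T = 356.8 K: ΣzᵢP/Pᵢˢᵃᵗ = 1.2216
  T = 363.6 K: ΣzᵢP/Pᵢˢᵃᵗ = 0.9058
  T = 360.2 K: ΣzᵢP/Pᵢˢᵃᵗ = 1.0504
  T = 361.9 K: ΣzᵢP/Pᵢˢᵃᵗ = 0.9751
Interpolating between 360.2 K and 361.9 K gives T ≈ 361.3 K.

T = 361.3 K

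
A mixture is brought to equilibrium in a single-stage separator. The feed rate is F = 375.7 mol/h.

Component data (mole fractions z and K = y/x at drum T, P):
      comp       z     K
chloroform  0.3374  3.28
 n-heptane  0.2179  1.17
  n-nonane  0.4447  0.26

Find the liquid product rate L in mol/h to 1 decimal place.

Let ψ = V/F and solve Σ zᵢ(Kᵢ−1)/(1+ψ(Kᵢ−1)) = 0.
Feasibility: ΣzᵢKᵢ = 1.4772, Σzᵢ/Kᵢ = 1.9995 — both > 1, two phases present.
Newton–Raphson from ψ = 0.5:
  ψ = 0.5000: g = -0.12873, g' = -1.0019 → ψ = 0.3715
  ψ = 0.3715: g = -0.00252, g' = -0.9829 → ψ = 0.3689
Converged at ψ = 0.3689.
Then V = ψ·F = 0.3689·375.7 = 138.6 mol/h and L = F − V = 237.1 mol/h.

L = 237.1 mol/h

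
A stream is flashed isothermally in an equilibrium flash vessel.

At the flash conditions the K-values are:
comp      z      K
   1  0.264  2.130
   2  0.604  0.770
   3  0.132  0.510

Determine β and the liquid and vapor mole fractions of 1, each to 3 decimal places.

Newton–Raphson from β = 0.39:
  β = 0.390: g = -0.0255, g' = -0.249 → β = 0.288
  β = 0.288: g = 0.0011, g' = -0.272 → β = 0.292
Converged at β = 0.292.
Compositions from xᵢ = zᵢ/(1+β(Kᵢ−1)), yᵢ = Kᵢxᵢ:
  1: x = 0.199, y = 0.423
  2: x = 0.647, y = 0.499
  3: x = 0.154, y = 0.079

β = 0.292, x_1 = 0.199, y_1 = 0.423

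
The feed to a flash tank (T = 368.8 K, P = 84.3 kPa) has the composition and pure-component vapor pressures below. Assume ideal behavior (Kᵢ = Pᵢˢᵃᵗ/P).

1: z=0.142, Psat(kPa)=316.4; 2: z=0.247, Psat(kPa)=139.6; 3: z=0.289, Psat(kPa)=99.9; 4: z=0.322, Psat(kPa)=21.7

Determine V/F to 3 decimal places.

V/F = 0.435

Raoult's law: Kᵢ = Pᵢˢᵃᵗ/P = Pᵢˢᵃᵗ/84.3.
  K_1 = 316.4/84.3 = 3.75326, K_2 = 139.6/84.3 = 1.65599, K_3 = 99.9/84.3 = 1.18505, K_4 = 21.7/84.3 = 0.25741
Rachford–Rice: g(V/F) = Σ zᵢ(Kᵢ−1)/(1+V/F(Kᵢ−1)) = 0.
g(0) = ΣzᵢKᵢ − 1 = 0.367 and g(1) = 1 − Σzᵢ/Kᵢ = -0.682, so a root lies in (0, 1).
Newton–Raphson from V/F = 0.69:
  V/F = 0.690: g = -0.1966, g' = -0.933 → V/F = 0.479
  V/F = 0.479: g = -0.0303, g' = -0.698 → V/F = 0.436
  V/F = 0.436: g = -0.0004, g' = -0.683 → V/F = 0.435
Converged at V/F = 0.435.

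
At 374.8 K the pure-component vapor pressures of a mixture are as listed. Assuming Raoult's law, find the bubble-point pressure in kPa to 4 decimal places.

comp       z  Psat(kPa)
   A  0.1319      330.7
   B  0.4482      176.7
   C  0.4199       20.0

Pbub = 131.2143 kPa

At the bubble point ψ → 0, so ΣzᵢKᵢ = 1 with Kᵢ = Pᵢˢᵃᵗ/P ⇒ P = ΣzᵢPᵢˢᵃᵗ.
P = 0.1319·330.7 + 0.4482·176.7 + 0.4199·20.0 = 131.2143 kPa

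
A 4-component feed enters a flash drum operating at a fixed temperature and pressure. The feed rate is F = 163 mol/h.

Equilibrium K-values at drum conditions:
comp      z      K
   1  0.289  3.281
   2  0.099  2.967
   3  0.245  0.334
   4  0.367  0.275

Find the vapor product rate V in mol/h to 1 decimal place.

Rachford–Rice: g(β) = Σ zᵢ(Kᵢ−1)/(1+β(Kᵢ−1)) = 0.
Feasibility: ΣzᵢKᵢ = 1.425, Σzᵢ/Kᵢ = 2.190 — both > 1, two phases present.
Iterate (Newton) starting at β = 0.47:
  β = 0.470: g = -0.2218, g' = -1.128 → β = 0.273
  β = 0.273: g = 0.0014, g' = -1.195 → β = 0.274
Converged at β = 0.274.
Then V = β·F = 0.2745·163 = 44.7 mol/h and L = F − V = 118.3 mol/h.

V = 44.7 mol/h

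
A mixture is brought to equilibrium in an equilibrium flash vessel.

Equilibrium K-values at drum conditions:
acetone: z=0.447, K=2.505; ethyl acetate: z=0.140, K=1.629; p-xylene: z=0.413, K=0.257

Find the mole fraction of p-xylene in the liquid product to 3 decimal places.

x_p-xylene = 0.627

Newton–Raphson from ψ = 0.5:
  ψ = 0.500: g = -0.0374, g' = -0.939 → ψ = 0.460
Converged at ψ = 0.460.
Compositions from xᵢ = zᵢ/(1+ψ(Kᵢ−1)), yᵢ = Kᵢxᵢ:
  acetone: x = 0.264, y = 0.662
  ethyl acetate: x = 0.109, y = 0.177
  p-xylene: x = 0.627, y = 0.161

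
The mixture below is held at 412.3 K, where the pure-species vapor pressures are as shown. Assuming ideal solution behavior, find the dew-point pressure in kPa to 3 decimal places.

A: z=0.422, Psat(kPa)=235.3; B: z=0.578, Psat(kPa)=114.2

Pdew = 145.884 kPa

At the dew point ψ → 1, so Σzᵢ/Kᵢ = 1 with Kᵢ = Pᵢˢᵃᵗ/P ⇒ 1/P = Σzᵢ/Pᵢˢᵃᵗ.
1/P = 0.422/235.3 + 0.578/114.2 = 0.006855 ⇒ P = 145.884 kPa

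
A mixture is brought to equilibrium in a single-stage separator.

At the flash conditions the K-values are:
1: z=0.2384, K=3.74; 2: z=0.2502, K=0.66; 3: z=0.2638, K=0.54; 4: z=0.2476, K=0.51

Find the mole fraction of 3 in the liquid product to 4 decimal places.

Material balance + equilibrium reduce to Σ zᵢ(Kᵢ−1)/(1+ψ(Kᵢ−1)) = 0.
g(0) = ΣzᵢKᵢ − 1 = 0.3255 and g(1) = 1 − Σzᵢ/Kᵢ = -0.4168, so a root lies in (0, 1).
Iterate (Newton) starting at ψ = 0.5:
  ψ = 0.5000: g = -0.14516, g' = -0.5591 → ψ = 0.2404
  ψ = 0.2404: g = 0.02725, g' = -0.8319 → ψ = 0.2731
  ψ = 0.2731: g = 0.00099, g' = -0.7729 → ψ = 0.2744
Converged at ψ = 0.2744.
Compositions from xᵢ = zᵢ/(1+ψ(Kᵢ−1)), yᵢ = Kᵢxᵢ:
  1: x = 0.1361, y = 0.5090
  2: x = 0.2759, y = 0.1821
  3: x = 0.3019, y = 0.1630
  4: x = 0.2861, y = 0.1459

x_3 = 0.3019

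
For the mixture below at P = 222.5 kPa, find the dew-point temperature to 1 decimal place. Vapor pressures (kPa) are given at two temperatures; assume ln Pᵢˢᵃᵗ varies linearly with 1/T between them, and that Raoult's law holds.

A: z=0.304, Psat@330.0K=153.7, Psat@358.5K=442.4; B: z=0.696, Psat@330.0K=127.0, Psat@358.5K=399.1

T = 342.3 K

Dew-point temperature: Σzᵢ·P/Pᵢˢᵃᵗ(T) = 1. Interpolate ln Pᵢˢᵃᵗ = aᵢ + bᵢ/T.
  T = 330.0 K: ΣzᵢP/Pᵢˢᵃᵗ = 1.6594
  T = 358.5 K: ΣzᵢP/Pᵢˢᵃᵗ = 0.5409
  T = 344.2 K: ΣzᵢP/Pᵢˢᵃᵗ = 0.9273
  T = 337.1 K: ΣzᵢP/Pᵢˢᵃᵗ = 1.2329
  T = 340.6 K: ΣzᵢP/Pᵢˢᵃᵗ = 1.0698
  T = 342.4 K: ΣzᵢP/Pᵢˢᵃᵗ = 0.9956
Interpolating between 340.6 K and 342.4 K gives T ≈ 342.3 K.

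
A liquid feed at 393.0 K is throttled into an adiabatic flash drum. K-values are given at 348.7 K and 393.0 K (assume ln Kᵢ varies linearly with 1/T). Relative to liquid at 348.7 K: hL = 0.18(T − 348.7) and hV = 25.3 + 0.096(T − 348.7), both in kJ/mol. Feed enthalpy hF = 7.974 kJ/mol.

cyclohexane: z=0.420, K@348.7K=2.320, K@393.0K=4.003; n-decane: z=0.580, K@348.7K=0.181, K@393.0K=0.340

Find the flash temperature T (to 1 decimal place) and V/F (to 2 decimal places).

T = 363.2 K, V/F = 0.22

Adiabatic flash: solve Rachford–Rice at each trial T, then check hF = ψ·hV(T) + (1−ψ)·hL(T).
  T = 348.7 K: K = (2.320, 0.181), RR gives ψ = 0.073, H_out = 1.858 kJ/mol
  T = 393.0 K: K = (4.003, 0.340), RR gives ψ = 0.443, H_out = 17.538 kJ/mol
  T = 370.9 K: K = (3.099, 0.253), RR gives ψ = 0.286, H_out = 10.697 kJ/mol
  T = 359.8 K: K = (2.694, 0.215), RR gives ψ = 0.193, H_out = 6.692 kJ/mol
  T = 365.4 K: K = (2.894, 0.234), RR gives ψ = 0.242, H_out = 8.787 kJ/mol
  T = 362.6 K: K = (2.793, 0.224), RR gives ψ = 0.218, H_out = 7.761 kJ/mol
  T = 364.0 K: K = (2.843, 0.229), RR gives ψ = 0.230, H_out = 8.279 kJ/mol
Linear interpolation between T = 362.6 (H_out = 7.761) and T = 364.0 (H_out = 8.279) on hF = 7.974 gives T ≈ 363.2 K, at which ψ = 0.22.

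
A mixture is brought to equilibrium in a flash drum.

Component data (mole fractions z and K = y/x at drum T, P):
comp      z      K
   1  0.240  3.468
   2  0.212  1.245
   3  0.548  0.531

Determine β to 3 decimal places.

Let β = V/F and solve Σ zᵢ(Kᵢ−1)/(1+β(Kᵢ−1)) = 0.
Feasibility: ΣzᵢKᵢ = 1.387, Σzᵢ/Kᵢ = 1.272 — both > 1, two phases present.
Iterate (Newton) starting at β = 0.5:
  β = 0.500: g = -0.0243, g' = -0.509 → β = 0.452
  β = 0.452: g = 0.0005, g' = -0.531 → β = 0.453
Converged at β = 0.453.

β = 0.453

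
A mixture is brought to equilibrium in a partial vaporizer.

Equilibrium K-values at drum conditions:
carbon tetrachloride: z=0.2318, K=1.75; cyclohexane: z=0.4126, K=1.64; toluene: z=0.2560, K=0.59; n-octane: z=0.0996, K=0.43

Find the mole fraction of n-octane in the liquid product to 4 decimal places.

x_n-octane = 0.1970

Let ψ = V/F and solve Σ zᵢ(Kᵢ−1)/(1+ψ(Kᵢ−1)) = 0.
g(0) = ΣzᵢKᵢ − 1 = 0.2762 and g(1) = 1 − Σzᵢ/Kᵢ = -0.0496, so a root lies in (0, 1).
Iterate (Newton) starting at ψ = 0.5:
  ψ = 0.5000: g = 0.11506, g' = -0.2973 → ψ = 0.8870
  ψ = 0.8870: g = -0.00691, g' = -0.3544 → ψ = 0.8674
  ψ = 0.8674: g = -0.00006, g' = -0.3480 → ψ = 0.8673
Converged at ψ = 0.8673.
Compositions from xᵢ = zᵢ/(1+ψ(Kᵢ−1)), yᵢ = Kᵢxᵢ:
  carbon tetrachloride: x = 0.1404, y = 0.2458
  cyclohexane: x = 0.2653, y = 0.4351
  toluene: x = 0.3973, y = 0.2344
  n-octane: x = 0.1970, y = 0.0847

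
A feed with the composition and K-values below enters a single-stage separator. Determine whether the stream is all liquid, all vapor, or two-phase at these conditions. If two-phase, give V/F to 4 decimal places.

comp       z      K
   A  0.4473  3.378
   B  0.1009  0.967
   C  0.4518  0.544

two-phase, V/F = 0.8732

ΣzᵢKᵢ = 1.8543; Σzᵢ/Kᵢ = 1.0673.
Both exceed 1, so a two-phase solution exists.
Let ψ = V/F and solve Σ zᵢ(Kᵢ−1)/(1+ψ(Kᵢ−1)) = 0.
Iterate (Newton) starting at ψ = 0.52:
  ψ = 0.5200: g = 0.20214, g' = -0.6672 → ψ = 0.8230
  ψ = 0.8230: g = 0.02651, g' = -0.5301 → ψ = 0.8730
  ψ = 0.8730: g = 0.00010, g' = -0.5268 → ψ = 0.8732
Converged at ψ = 0.8732.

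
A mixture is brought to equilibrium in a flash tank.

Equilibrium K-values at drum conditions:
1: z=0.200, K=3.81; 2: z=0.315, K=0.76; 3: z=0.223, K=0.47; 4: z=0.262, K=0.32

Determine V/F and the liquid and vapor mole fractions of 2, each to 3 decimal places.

Material balance + equilibrium reduce to Σ zᵢ(Kᵢ−1)/(1+V/F(Kᵢ−1)) = 0.
Check two-phase: ΣzᵢKᵢ = 1.190 > 1 and Σzᵢ/Kᵢ = 1.760 > 1, so g(0) = 0.190 > 0 and g(1) = -0.760 < 0.
Newton iteration, V/F⁰ = 0.48:
  V/F = 0.480: g = -0.2692, g' = -0.689 → V/F = 0.089
  V/F = 0.089: g = 0.0582, g' = -1.234 → V/F = 0.137
  V/F = 0.137: g = 0.0042, g' = -1.064 → V/F = 0.140
  V/F = 0.140: g = 0.0000, g' = -1.052 → V/F = 0.141
Converged at V/F = 0.141.
Compositions from xᵢ = zᵢ/(1+V/F(Kᵢ−1)), yᵢ = Kᵢxᵢ:
  1: x = 0.143, y = 0.546
  2: x = 0.326, y = 0.248
  3: x = 0.241, y = 0.113
  4: x = 0.290, y = 0.093

V/F = 0.141, x_2 = 0.326, y_2 = 0.248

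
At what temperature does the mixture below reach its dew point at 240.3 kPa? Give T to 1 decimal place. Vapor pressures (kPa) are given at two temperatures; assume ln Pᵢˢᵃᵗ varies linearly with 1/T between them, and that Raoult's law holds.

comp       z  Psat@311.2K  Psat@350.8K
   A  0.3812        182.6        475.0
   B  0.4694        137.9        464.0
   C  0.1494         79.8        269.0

T = 329.9 K

Dew-point temperature: Σzᵢ·P/Pᵢˢᵃᵗ(T) = 1. Interpolate ln Pᵢˢᵃᵗ = aᵢ + bᵢ/T.
  T = 311.2 K: ΣzᵢP/Pᵢˢᵃᵗ = 1.7695
  T = 350.8 K: ΣzᵢP/Pᵢˢᵃᵗ = 0.5694
  T = 331.0 K: ΣzᵢP/Pᵢˢᵃᵗ = 0.9686
  T = 321.1 K: ΣzᵢP/Pᵢˢᵃᵗ = 1.2964
  T = 326.1 K: ΣzᵢP/Pᵢˢᵃᵗ = 1.1163
  T = 328.6 K: ΣzᵢP/Pᵢˢᵃᵗ = 1.0377
Interpolating between 328.6 K and 331.0 K gives T ≈ 329.9 K.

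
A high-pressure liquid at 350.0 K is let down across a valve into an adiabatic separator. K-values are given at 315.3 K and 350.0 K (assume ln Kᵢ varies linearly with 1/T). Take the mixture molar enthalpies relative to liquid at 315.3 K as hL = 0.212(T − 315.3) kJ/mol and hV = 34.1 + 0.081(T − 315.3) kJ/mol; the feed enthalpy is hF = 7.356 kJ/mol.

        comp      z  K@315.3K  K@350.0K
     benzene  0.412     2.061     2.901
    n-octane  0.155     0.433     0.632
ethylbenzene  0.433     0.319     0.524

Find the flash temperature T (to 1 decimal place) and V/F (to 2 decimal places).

T = 321.7 K, V/F = 0.18

Adiabatic flash: solve Rachford–Rice at each trial T, then check hF = ψ·hV(T) + (1−ψ)·hL(T).
  T = 315.3 K: K = (2.061, 0.433, 0.319), RR gives ψ = 0.079, H_out = 2.678 kJ/mol
  T = 350.0 K: K = (2.901, 0.632, 0.524), RR gives ψ = 0.608, H_out = 25.313 kJ/mol
  T = 332.6 K: K = (2.466, 0.528, 0.414), RR gives ψ = 0.338, H_out = 14.442 kJ/mol
  T = 324.0 K: K = (2.261, 0.480, 0.365), RR gives ψ = 0.214, H_out = 8.903 kJ/mol
  T = 319.6 K: K = (2.159, 0.456, 0.341), RR gives ψ = 0.148, H_out = 5.863 kJ/mol
  T = 321.8 K: K = (2.210, 0.468, 0.353), RR gives ψ = 0.181, H_out = 7.406 kJ/mol
Linear interpolation between T = 319.6 (H_out = 5.863) and T = 321.8 (H_out = 7.406) on hF = 7.356 gives T ≈ 321.7 K, at which ψ = 0.18.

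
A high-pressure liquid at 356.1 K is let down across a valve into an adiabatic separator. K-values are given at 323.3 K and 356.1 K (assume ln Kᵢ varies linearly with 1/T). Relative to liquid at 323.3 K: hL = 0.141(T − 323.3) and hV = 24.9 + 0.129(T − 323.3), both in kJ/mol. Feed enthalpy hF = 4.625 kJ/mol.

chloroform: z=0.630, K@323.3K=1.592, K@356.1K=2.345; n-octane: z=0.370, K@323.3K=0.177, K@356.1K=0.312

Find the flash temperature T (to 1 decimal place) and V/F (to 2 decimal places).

T = 324.8 K, V/F = 0.18

Adiabatic flash: solve Rachford–Rice at each trial T, then check hF = ψ·hV(T) + (1−ψ)·hL(T).
  T = 323.3 K: K = (1.592, 0.177), RR gives ψ = 0.140, H_out = 3.498 kJ/mol
  T = 356.1 K: K = (2.345, 0.312), RR gives ψ = 0.641, H_out = 20.324 kJ/mol
  T = 339.7 K: K = (1.950, 0.238), RR gives ψ = 0.438, H_out = 13.124 kJ/mol
  T = 331.5 K: K = (1.766, 0.206), RR gives ψ = 0.311, H_out = 8.866 kJ/mol
  T = 327.4 K: K = (1.678, 0.191), RR gives ψ = 0.233, H_out = 6.375 kJ/mol
  T = 325.4 K: K = (1.636, 0.184), RR gives ψ = 0.190, H_out = 5.029 kJ/mol
Linear interpolation between T = 323.3 (H_out = 3.498) and T = 325.4 (H_out = 5.029) on hF = 4.625 gives T ≈ 324.8 K, at which ψ = 0.18.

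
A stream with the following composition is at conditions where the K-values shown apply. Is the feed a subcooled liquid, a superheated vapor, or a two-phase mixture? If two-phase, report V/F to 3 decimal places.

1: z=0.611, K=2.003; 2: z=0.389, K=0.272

two-phase, V/F = 0.451

ΣzᵢKᵢ = 1.330; Σzᵢ/Kᵢ = 1.735.
Both exceed 1, so a two-phase solution exists.
Rachford–Rice: g(ψ) = Σ zᵢ(Kᵢ−1)/(1+ψ(Kᵢ−1)) = 0.
Binary case is linear: z₁(K₁−1)(1+ψ(K₂−1)) + z₂(K₂−1)(1+ψ(K₁−1)) = 0
⇒ ψ = [z₁(K₁−1)+z₂(K₂−1)] / [−(K₁−1)(K₂−1)] = 0.3296/0.7302 = 0.451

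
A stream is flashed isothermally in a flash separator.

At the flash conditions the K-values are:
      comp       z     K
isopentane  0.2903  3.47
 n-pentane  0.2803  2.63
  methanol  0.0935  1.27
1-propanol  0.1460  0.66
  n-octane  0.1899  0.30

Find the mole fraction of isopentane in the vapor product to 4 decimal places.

y_isopentane = 0.3132

Rachford–Rice: g(V/F) = Σ zᵢ(Kᵢ−1)/(1+V/F(Kᵢ−1)) = 0.
Feasibility: ΣzᵢKᵢ = 2.0166, Σzᵢ/Kᵢ = 1.1181 — both > 1, two phases present.
Newton iteration, V/F⁰ = 0.4:
  V/F = 0.4000: g = 0.41796, g' = -0.9287 → V/F = 0.8501
  V/F = 0.8501: g = 0.04531, g' = -0.9205 → V/F = 0.8993
  V/F = 0.8993: g = -0.00208, g' = -1.0105 → V/F = 0.8972
Converged at V/F = 0.8972.
Compositions from xᵢ = zᵢ/(1+V/F(Kᵢ−1)), yᵢ = Kᵢxᵢ:
  isopentane: x = 0.0903, y = 0.3132
  n-pentane: x = 0.1138, y = 0.2994
  methanol: x = 0.0753, y = 0.0956
  1-propanol: x = 0.2101, y = 0.1387
  n-octane: x = 0.5106, y = 0.1532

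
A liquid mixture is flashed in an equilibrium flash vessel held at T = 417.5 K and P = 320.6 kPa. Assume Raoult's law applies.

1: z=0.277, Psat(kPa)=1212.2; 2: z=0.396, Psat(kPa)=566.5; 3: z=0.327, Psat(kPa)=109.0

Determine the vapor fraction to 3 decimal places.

ψ = 0.767

Raoult's law: Kᵢ = Pᵢˢᵃᵗ/P = Pᵢˢᵃᵗ/320.6.
  K_1 = 1212.2/320.6 = 3.78104, K_2 = 566.5/320.6 = 1.76700, K_3 = 109.0/320.6 = 0.33999
Newton–Raphson from ψ = 0.5:
  ψ = 0.500: g = 0.2197, g' = -0.814 → ψ = 0.770
  ψ = 0.770: g = -0.0026, g' = -0.898 → ψ = 0.767
Converged at ψ = 0.767.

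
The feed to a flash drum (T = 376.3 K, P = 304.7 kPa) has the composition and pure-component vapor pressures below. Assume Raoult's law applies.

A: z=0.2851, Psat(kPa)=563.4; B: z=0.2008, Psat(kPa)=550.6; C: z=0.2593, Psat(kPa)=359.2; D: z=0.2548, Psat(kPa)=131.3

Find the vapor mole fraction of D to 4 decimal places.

Raoult's law: Kᵢ = Pᵢˢᵃᵗ/P = Pᵢˢᵃᵗ/304.7.
  K_A = 563.4/304.7 = 1.849032, K_B = 550.6/304.7 = 1.807023, K_C = 359.2/304.7 = 1.178864, K_D = 131.3/304.7 = 0.430916
Let ψ = V/F and solve Σ zᵢ(Kᵢ−1)/(1+ψ(Kᵢ−1)) = 0.
Feasibility: ΣzᵢKᵢ = 1.3055, Σzᵢ/Kᵢ = 1.0766 — both > 1, two phases present.
Newton iteration, ψ⁰ = 0.5:
  ψ = 0.5000: g = 0.12529, g' = -0.3359 → ψ = 0.8730
  ψ = 0.8730: g = -0.01397, g' = -0.4449 → ψ = 0.8416
  ψ = 0.8416: g = -0.00030, g' = -0.4265 → ψ = 0.8409
Converged at ψ = 0.8409.
Compositions from xᵢ = zᵢ/(1+ψ(Kᵢ−1)), yᵢ = Kᵢxᵢ:
  A: x = 0.1663, y = 0.3076
  B: x = 0.1196, y = 0.2162
  C: x = 0.2254, y = 0.2657
  D: x = 0.4886, y = 0.2106

y_D = 0.2106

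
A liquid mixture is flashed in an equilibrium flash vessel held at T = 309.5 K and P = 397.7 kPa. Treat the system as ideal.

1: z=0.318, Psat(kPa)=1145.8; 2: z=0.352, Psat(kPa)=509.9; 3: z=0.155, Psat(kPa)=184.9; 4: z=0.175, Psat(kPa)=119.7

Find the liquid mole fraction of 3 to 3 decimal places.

Raoult's law: Kᵢ = Pᵢˢᵃᵗ/P = Pᵢˢᵃᵗ/397.7.
  K_1 = 1145.8/397.7 = 2.88107, K_2 = 509.9/397.7 = 1.28212, K_3 = 184.9/397.7 = 0.46492, K_4 = 119.7/397.7 = 0.30098
Iterate (Newton) starting at ψ = 0.5:
  ψ = 0.500: g = 0.0940, g' = -0.605 → ψ = 0.655
  ψ = 0.655: g = -0.0017, g' = -0.642 → ψ = 0.653
Converged at ψ = 0.653.
Compositions from xᵢ = zᵢ/(1+ψ(Kᵢ−1)), yᵢ = Kᵢxᵢ:
  1: x = 0.143, y = 0.411
  2: x = 0.297, y = 0.381
  3: x = 0.238, y = 0.111
  4: x = 0.322, y = 0.097

x_3 = 0.238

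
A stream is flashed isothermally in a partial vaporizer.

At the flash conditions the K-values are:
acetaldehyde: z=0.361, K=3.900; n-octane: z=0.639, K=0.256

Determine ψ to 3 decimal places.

Let ψ = V/F and solve Σ zᵢ(Kᵢ−1)/(1+ψ(Kᵢ−1)) = 0.
g(0) = ΣzᵢKᵢ − 1 = 0.571 and g(1) = 1 − Σzᵢ/Kᵢ = -1.589, so a root lies in (0, 1).
Binary case is linear: z₁(K₁−1)(1+ψ(K₂−1)) + z₂(K₂−1)(1+ψ(K₁−1)) = 0
⇒ ψ = [z₁(K₁−1)+z₂(K₂−1)] / [−(K₁−1)(K₂−1)] = 0.5715/2.1576 = 0.265

ψ = 0.265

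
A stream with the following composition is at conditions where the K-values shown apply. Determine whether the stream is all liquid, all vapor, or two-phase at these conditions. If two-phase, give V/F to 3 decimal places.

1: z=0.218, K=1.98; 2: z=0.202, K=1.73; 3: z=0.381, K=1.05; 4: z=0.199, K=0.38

two-phase, V/F = 0.766

ΣzᵢKᵢ = 1.257; Σzᵢ/Kᵢ = 1.113.
Both exceed 1, so a two-phase solution exists.
Let ψ = V/F and solve Σ zᵢ(Kᵢ−1)/(1+ψ(Kᵢ−1)) = 0.
Newton iteration, ψ⁰ = 0.59:
  ψ = 0.590: g = 0.0624, g' = -0.328 → ψ = 0.780
  ψ = 0.780: g = -0.0057, g' = -0.399 → ψ = 0.766
Converged at ψ = 0.766.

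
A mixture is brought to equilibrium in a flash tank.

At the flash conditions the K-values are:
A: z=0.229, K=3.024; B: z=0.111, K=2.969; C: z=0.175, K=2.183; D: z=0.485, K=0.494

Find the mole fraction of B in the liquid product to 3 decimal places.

x_B = 0.046

Rachford–Rice: g(V/F) = Σ zᵢ(Kᵢ−1)/(1+V/F(Kᵢ−1)) = 0.
Feasibility: ΣzᵢKᵢ = 1.644, Σzᵢ/Kᵢ = 1.175 — both > 1, two phases present.
Newton iteration, V/F⁰ = 0.3:
  V/F = 0.300: g = 0.2893, g' = -0.839 → V/F = 0.645
  V/F = 0.645: g = 0.0507, g' = -0.613 → V/F = 0.727
  V/F = 0.727: g = 0.0003, g' = -0.608 → V/F = 0.728
Converged at V/F = 0.728.
Compositions from xᵢ = zᵢ/(1+V/F(Kᵢ−1)), yᵢ = Kᵢxᵢ:
  A: x = 0.093, y = 0.280
  B: x = 0.046, y = 0.135
  C: x = 0.094, y = 0.205
  D: x = 0.768, y = 0.379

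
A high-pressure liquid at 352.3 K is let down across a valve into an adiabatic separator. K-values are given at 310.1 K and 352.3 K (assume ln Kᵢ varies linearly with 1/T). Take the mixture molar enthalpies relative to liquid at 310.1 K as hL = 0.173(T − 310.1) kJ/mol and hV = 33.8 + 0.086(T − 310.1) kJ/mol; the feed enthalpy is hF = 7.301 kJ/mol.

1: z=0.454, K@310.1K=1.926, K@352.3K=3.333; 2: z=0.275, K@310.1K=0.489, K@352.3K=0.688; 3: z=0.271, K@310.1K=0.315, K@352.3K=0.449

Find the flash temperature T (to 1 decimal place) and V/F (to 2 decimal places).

T = 311.9 K, V/F = 0.21

Adiabatic flash: solve Rachford–Rice at each trial T, then check hF = ψ·hV(T) + (1−ψ)·hL(T).
  T = 310.1 K: K = (1.926, 0.489, 0.315), RR gives ψ = 0.169, H_out = 5.698 kJ/mol
  T = 352.3 K: K = (3.333, 0.688, 0.449), RR gives ψ = 0.781, H_out = 30.819 kJ/mol
  T = 331.2 K: K = (2.578, 0.586, 0.380), RR gives ψ = 0.521, H_out = 20.315 kJ/mol
  T = 320.6 K: K = (2.238, 0.537, 0.347), RR gives ψ = 0.367, H_out = 13.897 kJ/mol
  T = 315.4 K: K = (2.080, 0.513, 0.331), RR gives ψ = 0.277, H_out = 10.157 kJ/mol
  T = 312.8 K: K = (2.004, 0.501, 0.323), RR gives ψ = 0.226, H_out = 8.068 kJ/mol
  T = 311.5 K: K = (1.966, 0.495, 0.319), RR gives ψ = 0.199, H_out = 6.955 kJ/mol
Linear interpolation between T = 311.5 (H_out = 6.955) and T = 312.8 (H_out = 8.068) on hF = 7.301 gives T ≈ 311.9 K, at which ψ = 0.21.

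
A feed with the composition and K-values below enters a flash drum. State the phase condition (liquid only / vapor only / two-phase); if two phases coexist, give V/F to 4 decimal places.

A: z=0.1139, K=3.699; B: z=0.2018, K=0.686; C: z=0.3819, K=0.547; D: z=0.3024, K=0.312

liquid only

ΣzᵢKᵢ = 0.8630; Σzᵢ/Kᵢ = 1.9924.
Since ΣzᵢKᵢ < 1 the mixture is below its bubble point — single liquid phase.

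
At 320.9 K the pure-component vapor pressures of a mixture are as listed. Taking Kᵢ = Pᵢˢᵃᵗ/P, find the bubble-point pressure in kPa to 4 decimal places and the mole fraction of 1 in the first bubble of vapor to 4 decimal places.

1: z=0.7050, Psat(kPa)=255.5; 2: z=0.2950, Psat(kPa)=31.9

At the bubble point ψ → 0, so ΣzᵢKᵢ = 1 with Kᵢ = Pᵢˢᵃᵗ/P ⇒ P = ΣzᵢPᵢˢᵃᵗ.
P = 0.7050·255.5 + 0.2950·31.9 = 189.5380 kPa
yᵢ = zᵢPᵢˢᵃᵗ/P ⇒ y_1 = 0.7050·255.5/189.5380 = 0.9504

Pbub = 189.5380 kPa, y_1 = 0.9504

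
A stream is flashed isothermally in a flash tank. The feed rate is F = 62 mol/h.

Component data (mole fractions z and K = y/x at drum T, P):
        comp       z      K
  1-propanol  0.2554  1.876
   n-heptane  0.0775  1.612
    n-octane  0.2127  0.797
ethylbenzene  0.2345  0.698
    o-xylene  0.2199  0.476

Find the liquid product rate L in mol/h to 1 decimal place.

L = 53.3 mol/h

Let ψ = V/F and solve Σ zᵢ(Kᵢ−1)/(1+ψ(Kᵢ−1)) = 0.
g(0) = ΣzᵢKᵢ − 1 = 0.0419 and g(1) = 1 − Σzᵢ/Kᵢ = -0.2490, so a root lies in (0, 1).
Iterate (Newton) starting at ψ = 0.52:
  ψ = 0.5200: g = -0.10098, g' = -0.2643 → ψ = 0.1380
  ψ = 0.1380: g = 0.00080, g' = -0.2834 → ψ = 0.1408
Converged at ψ = 0.1408.
Then V = ψ·F = 0.1408·62 = 8.7 mol/h and L = F − V = 53.3 mol/h.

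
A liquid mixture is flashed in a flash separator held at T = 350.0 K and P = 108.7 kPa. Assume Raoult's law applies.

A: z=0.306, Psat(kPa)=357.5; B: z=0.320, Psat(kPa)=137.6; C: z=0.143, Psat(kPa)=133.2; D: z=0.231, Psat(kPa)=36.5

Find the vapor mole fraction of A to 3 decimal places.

Raoult's law: Kᵢ = Pᵢˢᵃᵗ/P = Pᵢˢᵃᵗ/108.7.
  K_A = 357.5/108.7 = 3.28887, K_B = 137.6/108.7 = 1.26587, K_C = 133.2/108.7 = 1.22539, K_D = 36.5/108.7 = 0.33579
Material balance + equilibrium reduce to Σ zᵢ(Kᵢ−1)/(1+ψ(Kᵢ−1)) = 0.
Check two-phase: ΣzᵢKᵢ = 1.664 > 1 and Σzᵢ/Kᵢ = 1.150 > 1, so g(0) = 0.664 > 0 and g(1) = -0.150 < 0.
Newton–Raphson from ψ = 0.5:
  ψ = 0.500: g = 0.2009, g' = -0.601 → ψ = 0.835
  ψ = 0.835: g = -0.0069, g' = -0.723 → ψ = 0.825
Converged at ψ = 0.825.
Compositions from xᵢ = zᵢ/(1+ψ(Kᵢ−1)), yᵢ = Kᵢxᵢ:
  A: x = 0.106, y = 0.348
  B: x = 0.262, y = 0.332
  C: x = 0.121, y = 0.148
  D: x = 0.511, y = 0.172

y_A = 0.348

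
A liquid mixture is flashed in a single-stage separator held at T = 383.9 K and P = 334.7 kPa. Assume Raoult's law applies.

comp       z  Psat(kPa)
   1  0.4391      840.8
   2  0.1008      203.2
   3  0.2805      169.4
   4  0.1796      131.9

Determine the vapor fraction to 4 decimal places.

ψ = 0.4815

Raoult's law: Kᵢ = Pᵢˢᵃᵗ/P = Pᵢˢᵃᵗ/334.7.
  K_1 = 840.8/334.7 = 2.512100, K_2 = 203.2/334.7 = 0.607111, K_3 = 169.4/334.7 = 0.506125, K_4 = 131.9/334.7 = 0.394084
Rachford–Rice: g(ψ) = Σ zᵢ(Kᵢ−1)/(1+ψ(Kᵢ−1)) = 0.
Check two-phase: ΣzᵢKᵢ = 1.3770 > 1 and Σzᵢ/Kᵢ = 1.3508 > 1, so g(0) = 0.3770 > 0 and g(1) = -0.3508 < 0.
Newton–Raphson from ψ = 0.48:
  ψ = 0.4800: g = 0.00089, g' = -0.6094 → ψ = 0.4815
Converged at ψ = 0.4815.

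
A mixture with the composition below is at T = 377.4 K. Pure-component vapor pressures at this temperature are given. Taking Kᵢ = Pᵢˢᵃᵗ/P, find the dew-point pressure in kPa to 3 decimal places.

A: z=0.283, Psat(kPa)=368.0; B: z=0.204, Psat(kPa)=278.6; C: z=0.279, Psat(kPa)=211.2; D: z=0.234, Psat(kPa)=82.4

Pdew = 176.613 kPa

At the dew point ψ → 1, so Σzᵢ/Kᵢ = 1 with Kᵢ = Pᵢˢᵃᵗ/P ⇒ 1/P = Σzᵢ/Pᵢˢᵃᵗ.
1/P = 0.283/368.0 + 0.204/278.6 + 0.279/211.2 + 0.234/82.4 = 0.005662 ⇒ P = 176.613 kPa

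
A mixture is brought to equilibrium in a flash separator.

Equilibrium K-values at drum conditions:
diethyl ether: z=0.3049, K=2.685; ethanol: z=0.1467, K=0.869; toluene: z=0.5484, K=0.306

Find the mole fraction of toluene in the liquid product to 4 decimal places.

x_toluene = 0.5946

Newton–Raphson from β = 0.5:
  β = 0.5000: g = -0.32456, g' = -0.8773 → β = 0.1301
  β = 0.1301: g = -0.01649, g' = -0.9042 → β = 0.1118
  β = 0.1118: g = 0.00019, g' = -0.9260 → β = 0.1120
Converged at β = 0.1120.
Compositions from xᵢ = zᵢ/(1+β(Kᵢ−1)), yᵢ = Kᵢxᵢ:
  diethyl ether: x = 0.2565, y = 0.6887
  ethanol: x = 0.1489, y = 0.1294
  toluene: x = 0.5946, y = 0.1820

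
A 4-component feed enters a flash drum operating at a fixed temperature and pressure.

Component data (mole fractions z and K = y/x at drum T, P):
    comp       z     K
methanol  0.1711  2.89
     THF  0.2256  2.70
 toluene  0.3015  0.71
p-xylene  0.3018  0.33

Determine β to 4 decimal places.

β = 0.4529

Material balance + equilibrium reduce to Σ zᵢ(Kᵢ−1)/(1+β(Kᵢ−1)) = 0.
g(0) = ΣzᵢKᵢ − 1 = 0.4173 and g(1) = 1 − Σzᵢ/Kᵢ = -0.4820, so a root lies in (0, 1).
Newton iteration, β⁰ = 0.36:
  β = 0.3600: g = 0.06625, g' = -0.7343 → β = 0.4502
  β = 0.4502: g = 0.00184, g' = -0.6989 → β = 0.4529
Converged at β = 0.4529.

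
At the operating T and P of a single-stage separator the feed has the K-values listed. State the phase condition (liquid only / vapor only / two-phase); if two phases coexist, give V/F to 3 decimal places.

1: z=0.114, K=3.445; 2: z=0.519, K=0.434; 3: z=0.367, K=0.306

liquid only

ΣzᵢKᵢ = 0.730; Σzᵢ/Kᵢ = 2.428.
Since ΣzᵢKᵢ < 1 the mixture is below its bubble point — single liquid phase.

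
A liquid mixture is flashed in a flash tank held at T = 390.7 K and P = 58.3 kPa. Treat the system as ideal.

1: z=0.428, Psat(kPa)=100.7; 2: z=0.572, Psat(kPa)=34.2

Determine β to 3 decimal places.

Raoult's law: Kᵢ = Pᵢˢᵃᵗ/P = Pᵢˢᵃᵗ/58.3.
  K_1 = 100.7/58.3 = 1.72727, K_2 = 34.2/58.3 = 0.58662
Iterate (Newton) starting at β = 0.68:
  β = 0.680: g = -0.1206, g' = -0.290 → β = 0.265
  β = 0.265: g = -0.0045, g' = -0.282 → β = 0.249
Converged at β = 0.249.

β = 0.249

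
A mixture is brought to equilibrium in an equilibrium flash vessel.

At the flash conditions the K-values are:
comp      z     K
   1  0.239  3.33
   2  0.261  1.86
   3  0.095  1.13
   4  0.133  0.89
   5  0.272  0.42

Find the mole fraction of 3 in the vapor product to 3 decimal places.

Material balance + equilibrium reduce to Σ zᵢ(Kᵢ−1)/(1+ψ(Kᵢ−1)) = 0.
g(0) = ΣzᵢKᵢ − 1 = 0.621 and g(1) = 1 − Σzᵢ/Kᵢ = -0.093, so a root lies in (0, 1).
Iterate (Newton) starting at ψ = 0.5:
  ψ = 0.500: g = 0.1881, g' = -0.556 → ψ = 0.838
  ψ = 0.838: g = 0.0069, g' = -0.564 → ψ = 0.851
Converged at ψ = 0.851.
Compositions from xᵢ = zᵢ/(1+ψ(Kᵢ−1)), yᵢ = Kᵢxᵢ:
  1: x = 0.080, y = 0.267
  2: x = 0.151, y = 0.280
  3: x = 0.086, y = 0.097
  4: x = 0.147, y = 0.131
  5: x = 0.537, y = 0.225

y_3 = 0.097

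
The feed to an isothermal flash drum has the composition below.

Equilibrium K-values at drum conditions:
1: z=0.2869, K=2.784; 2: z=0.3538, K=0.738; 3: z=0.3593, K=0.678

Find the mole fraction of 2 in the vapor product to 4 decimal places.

Iterate (Newton) starting at β = 0.5:
  β = 0.5000: g = 0.02596, g' = -0.3402 → β = 0.5763
  β = 0.5763: g = 0.00113, g' = -0.3118 → β = 0.5799
Converged at β = 0.5799.
Compositions from xᵢ = zᵢ/(1+β(Kᵢ−1)), yᵢ = Kᵢxᵢ:
  1: x = 0.1410, y = 0.3926
  2: x = 0.4172, y = 0.3079
  3: x = 0.4418, y = 0.2995

y_2 = 0.3079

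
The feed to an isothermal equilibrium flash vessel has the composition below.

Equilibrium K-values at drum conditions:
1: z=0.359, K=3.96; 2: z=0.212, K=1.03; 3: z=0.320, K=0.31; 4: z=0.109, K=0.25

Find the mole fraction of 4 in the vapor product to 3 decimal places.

y_4 = 0.042

Newton–Raphson from V/F = 0.5:
  V/F = 0.500: g = -0.0331, g' = -1.024 → V/F = 0.468
Converged at V/F = 0.468.
Compositions from xᵢ = zᵢ/(1+V/F(Kᵢ−1)), yᵢ = Kᵢxᵢ:
  1: x = 0.151, y = 0.596
  2: x = 0.209, y = 0.215
  3: x = 0.472, y = 0.146
  4: x = 0.168, y = 0.042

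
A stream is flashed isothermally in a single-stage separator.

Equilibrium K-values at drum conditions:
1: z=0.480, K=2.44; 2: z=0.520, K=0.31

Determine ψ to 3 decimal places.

Iterate (Newton) starting at ψ = 0.5:
  ψ = 0.500: g = -0.1459, g' = -0.913 → ψ = 0.340
  ψ = 0.340: g = -0.0050, g' = -0.871 → ψ = 0.335
Converged at ψ = 0.335.

ψ = 0.335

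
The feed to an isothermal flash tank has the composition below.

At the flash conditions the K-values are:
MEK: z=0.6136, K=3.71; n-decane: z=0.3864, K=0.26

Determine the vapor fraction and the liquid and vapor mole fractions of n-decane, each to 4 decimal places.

Binary case is linear: z₁(K₁−1)(1+ψ(K₂−1)) + z₂(K₂−1)(1+ψ(K₁−1)) = 0
⇒ ψ = [z₁(K₁−1)+z₂(K₂−1)] / [−(K₁−1)(K₂−1)] = 1.37692/2.00540 = 0.6866
Compositions from xᵢ = zᵢ/(1+ψ(Kᵢ−1)), yᵢ = Kᵢxᵢ:
  MEK: x = 0.2145, y = 0.7958
  n-decane: x = 0.7855, y = 0.2042

ψ = 0.6866, x_n-decane = 0.7855, y_n-decane = 0.2042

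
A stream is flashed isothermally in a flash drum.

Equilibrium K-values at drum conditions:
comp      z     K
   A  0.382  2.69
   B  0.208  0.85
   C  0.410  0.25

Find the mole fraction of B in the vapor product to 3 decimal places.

y_B = 0.185

Let ψ = V/F and solve Σ zᵢ(Kᵢ−1)/(1+ψ(Kᵢ−1)) = 0.
Check two-phase: ΣzᵢKᵢ = 1.307 > 1 and Σzᵢ/Kᵢ = 2.027 > 1, so g(0) = 0.307 > 0 and g(1) = -1.027 < 0.
Newton iteration, ψ⁰ = 0.5:
  ψ = 0.500: g = -0.1758, g' = -0.916 → ψ = 0.308
  ψ = 0.308: g = -0.0081, g' = -0.867 → ψ = 0.299
Converged at ψ = 0.299.
Compositions from xᵢ = zᵢ/(1+ψ(Kᵢ−1)), yᵢ = Kᵢxᵢ:
  A: x = 0.254, y = 0.683
  B: x = 0.218, y = 0.185
  C: x = 0.528, y = 0.132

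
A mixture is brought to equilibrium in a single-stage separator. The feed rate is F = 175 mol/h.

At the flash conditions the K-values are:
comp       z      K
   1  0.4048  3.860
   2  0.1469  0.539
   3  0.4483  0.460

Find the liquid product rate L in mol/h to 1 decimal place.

Material balance + equilibrium reduce to Σ zᵢ(Kᵢ−1)/(1+V/F(Kᵢ−1)) = 0.
Feasibility: ΣzᵢKᵢ = 1.8479, Σzᵢ/Kᵢ = 1.3520 — both > 1, two phases present.
Newton iteration, V/F⁰ = 0.34:
  V/F = 0.3400: g = 0.21013, g' = -1.0911 → V/F = 0.5326
  V/F = 0.5326: g = 0.02927, g' = -0.8325 → V/F = 0.5677
  V/F = 0.5677: g = 0.00041, g' = -0.8101 → V/F = 0.5682
Converged at V/F = 0.5682.
Then V = V/F·F = 0.5682·175 = 99.4 mol/h and L = F − V = 75.6 mol/h.

L = 75.6 mol/h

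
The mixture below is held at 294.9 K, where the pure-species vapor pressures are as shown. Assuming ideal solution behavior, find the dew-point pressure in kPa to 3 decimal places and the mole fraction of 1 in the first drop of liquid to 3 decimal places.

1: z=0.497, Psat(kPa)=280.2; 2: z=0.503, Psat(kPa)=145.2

Pdew = 190.915 kPa, x_1 = 0.339

At the dew point ψ → 1, so Σzᵢ/Kᵢ = 1 with Kᵢ = Pᵢˢᵃᵗ/P ⇒ 1/P = Σzᵢ/Pᵢˢᵃᵗ.
1/P = 0.497/280.2 + 0.503/145.2 = 0.005238 ⇒ P = 190.915 kPa
xᵢ = zᵢP/Pᵢˢᵃᵗ ⇒ x_1 = 0.497·190.915/280.2 = 0.339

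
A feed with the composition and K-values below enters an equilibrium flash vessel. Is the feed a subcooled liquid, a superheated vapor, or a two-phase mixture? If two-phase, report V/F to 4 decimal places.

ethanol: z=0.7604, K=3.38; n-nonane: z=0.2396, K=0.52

superheated vapor

ΣzᵢKᵢ = 2.6947; Σzᵢ/Kᵢ = 0.6857.
Since Σzᵢ/Kᵢ < 1 the mixture is above its dew point — single vapor phase.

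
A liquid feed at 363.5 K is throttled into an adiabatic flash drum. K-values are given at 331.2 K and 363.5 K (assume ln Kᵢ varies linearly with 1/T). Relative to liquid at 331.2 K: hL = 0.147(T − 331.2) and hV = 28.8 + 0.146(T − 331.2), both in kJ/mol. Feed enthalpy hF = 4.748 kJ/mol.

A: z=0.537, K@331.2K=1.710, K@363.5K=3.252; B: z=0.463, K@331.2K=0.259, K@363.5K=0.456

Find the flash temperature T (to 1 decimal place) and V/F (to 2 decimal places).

T = 333.4 K, V/F = 0.15

Adiabatic flash: solve Rachford–Rice at each trial T, then check hF = ψ·hV(T) + (1−ψ)·hL(T).
  T = 331.2 K: K = (1.710, 0.259), RR gives ψ = 0.073, H_out = 2.090 kJ/mol
  T = 363.5 K: K = (3.252, 0.456), RR gives ψ = 0.782, H_out = 27.231 kJ/mol
  T = 347.4 K: K = (2.396, 0.349), RR gives ψ = 0.493, H_out = 16.561 kJ/mol
  T = 339.3 K: K = (2.032, 0.302), RR gives ψ = 0.320, H_out = 10.413 kJ/mol
  T = 335.2 K: K = (1.864, 0.279), RR gives ψ = 0.209, H_out = 6.620 kJ/mol
  T = 333.2 K: K = (1.786, 0.269), RR gives ψ = 0.146, H_out = 4.486 kJ/mol
Linear interpolation between T = 333.2 (H_out = 4.486) and T = 335.2 (H_out = 6.620) on hF = 4.748 gives T ≈ 333.4 K, at which ψ = 0.15.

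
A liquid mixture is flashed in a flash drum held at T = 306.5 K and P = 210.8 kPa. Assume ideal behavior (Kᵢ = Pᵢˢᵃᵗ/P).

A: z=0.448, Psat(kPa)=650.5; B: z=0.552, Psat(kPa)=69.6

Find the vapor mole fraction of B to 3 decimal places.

Raoult's law: Kᵢ = Pᵢˢᵃᵗ/P = Pᵢˢᵃᵗ/210.8.
  K_A = 650.5/210.8 = 3.08586, K_B = 69.6/210.8 = 0.33017
Binary case is linear: z₁(K₁−1)(1+ψ(K₂−1)) + z₂(K₂−1)(1+ψ(K₁−1)) = 0
⇒ ψ = [z₁(K₁−1)+z₂(K₂−1)] / [−(K₁−1)(K₂−1)] = 0.5647/1.3972 = 0.404
Compositions from xᵢ = zᵢ/(1+ψ(Kᵢ−1)), yᵢ = Kᵢxᵢ:
  A: x = 0.243, y = 0.750
  B: x = 0.757, y = 0.250

y_B = 0.250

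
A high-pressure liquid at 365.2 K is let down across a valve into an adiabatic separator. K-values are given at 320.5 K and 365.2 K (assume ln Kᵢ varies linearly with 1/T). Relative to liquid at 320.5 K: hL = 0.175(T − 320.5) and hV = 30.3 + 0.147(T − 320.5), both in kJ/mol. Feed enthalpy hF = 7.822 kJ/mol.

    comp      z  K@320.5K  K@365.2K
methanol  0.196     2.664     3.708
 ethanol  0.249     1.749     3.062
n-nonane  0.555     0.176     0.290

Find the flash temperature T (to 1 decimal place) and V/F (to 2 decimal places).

Adiabatic flash: solve Rachford–Rice at each trial T, then check hF = ψ·hV(T) + (1−ψ)·hL(T).
  T = 320.5 K: K = (2.664, 1.749, 0.176), RR gives ψ = 0.054, H_out = 1.633 kJ/mol
  T = 365.2 K: K = (3.708, 3.062, 0.290), RR gives ψ = 0.388, H_out = 19.098 kJ/mol
  T = 342.9 K: K = (3.178, 2.358, 0.230), RR gives ψ = 0.250, H_out = 11.324 kJ/mol
  T = 331.7 K: K = (2.918, 2.041, 0.202), RR gives ψ = 0.162, H_out = 6.819 kJ/mol
  T = 337.3 K: K = (3.048, 2.197, 0.216), RR gives ψ = 0.208, H_out = 9.141 kJ/mol
  T = 334.5 K: K = (2.983, 2.118, 0.209), RR gives ψ = 0.186, H_out = 7.999 kJ/mol
  T = 333.1 K: K = (2.951, 2.079, 0.205), RR gives ψ = 0.174, H_out = 7.414 kJ/mol
Linear interpolation between T = 333.1 (H_out = 7.414) and T = 334.5 (H_out = 7.999) on hF = 7.822 gives T ≈ 334.1 K, at which ψ = 0.18.

T = 334.1 K, V/F = 0.18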